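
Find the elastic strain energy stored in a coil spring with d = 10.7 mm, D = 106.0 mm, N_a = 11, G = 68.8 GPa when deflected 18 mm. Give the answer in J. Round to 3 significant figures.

1.39 J

k = Gd⁴/(8D³N_a) = (68.8×10³)(10.7⁴)/(8·106.0³·11) = 8.6045 N/mm
U = ½kδ² = 0.5 × 8.6045 × 18² = 1393.9 N·mm = 1.3939 J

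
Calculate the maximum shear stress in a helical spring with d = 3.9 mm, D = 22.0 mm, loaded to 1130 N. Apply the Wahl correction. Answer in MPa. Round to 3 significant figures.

1360 MPa

Spring index C = D/d = 22.0/3.9 = 5.6410
K_W = (4C−1)/(4C−4) + 0.615/C = 21.564/18.564 + 0.1090 = 1.2706
τ₀ = 8FD/(πd³) = 8·1130·22.0/(π·3.9³) = 198880/186.36 = 1067.2 MPa
τ_max = K·τ₀ = 1.2706 × 1067.2 = 1356 MPa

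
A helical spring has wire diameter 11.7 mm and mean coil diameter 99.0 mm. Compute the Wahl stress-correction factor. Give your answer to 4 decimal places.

1.1732

C = D/d = 99.0/11.7 = 8.4615
K_W = (4C−1)/(4C−4) + 0.615/C = 32.846/29.846 + 0.0727 = 1.1732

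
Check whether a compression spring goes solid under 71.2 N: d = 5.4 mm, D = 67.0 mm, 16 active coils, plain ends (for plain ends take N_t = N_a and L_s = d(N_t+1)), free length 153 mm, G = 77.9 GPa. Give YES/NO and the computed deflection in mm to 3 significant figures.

k = Gd⁴/(8D³N_a) = (77.9×10³)(5.4⁴)/(8·67.0³·16) = 1.7206 N/mm
N_t = 16; L_s = 5.4·17 = 91.8 mm; δ_solid = L₀ − L_s = 153 − 91.8 = 61.2 mm
δ = F/k = 71.2/1.7206 = 41.381 mm
δ < δ_solid → spring does not go solid

NO, δ = 41.4 mm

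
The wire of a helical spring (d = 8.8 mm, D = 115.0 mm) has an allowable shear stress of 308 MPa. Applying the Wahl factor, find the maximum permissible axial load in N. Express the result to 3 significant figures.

646 N

C = D/d = 115.0/8.8 = 13.0682
K_W = (4C−1)/(4C−4) + 0.615/C = 51.273/48.273 + 0.0471 = 1.1092
τ_max = K·8FD/(πd³) → F_max = τ_allow·πd³/(8DK)
F_max = 308·π·8.8³/(8·115.0·1.1092) = 6.594e+05/1020.5 = 646.17 N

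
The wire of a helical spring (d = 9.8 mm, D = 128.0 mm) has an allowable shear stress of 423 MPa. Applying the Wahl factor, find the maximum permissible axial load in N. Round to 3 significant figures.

1100 N

C = D/d = 128.0/9.8 = 13.0612
K_W = (4C−1)/(4C−4) + 0.615/C = 51.245/48.245 + 0.0471 = 1.1093
τ_max = K·8FD/(πd³) → F_max = τ_allow·πd³/(8DK)
F_max = 423·π·9.8³/(8·128.0·1.1093) = 1.2507e+06/1135.9 = 1101.1 N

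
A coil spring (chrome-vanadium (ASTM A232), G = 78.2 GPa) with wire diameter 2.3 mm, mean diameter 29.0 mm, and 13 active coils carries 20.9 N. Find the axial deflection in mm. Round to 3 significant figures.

24.2 mm

k = Gd⁴/(8D³N_a) = (78.2×10³)(2.3⁴)/(8·29.0³·13) = 0.86276 N/mm
δ = F/k = 20.9 / 0.86276 = 24.225 mm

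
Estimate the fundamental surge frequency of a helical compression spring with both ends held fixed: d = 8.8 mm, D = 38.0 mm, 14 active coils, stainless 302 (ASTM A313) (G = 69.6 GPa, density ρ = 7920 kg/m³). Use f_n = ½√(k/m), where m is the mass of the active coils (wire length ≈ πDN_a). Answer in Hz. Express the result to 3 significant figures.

k = Gd⁴/(8D³N_a) = (69.6×10³)(8.8⁴)/(8·38.0³·14) = 67.916 N/mm = 67916 N/m
Wire length L = πDN_a = π·38.0·14 = 1671.3 mm
m = ρ·(πd²/4)·L = 7920 × 60.821×10⁻⁶ m² × 1.6713 m = 0.80509 kg
f_n = ½√(k/m) = 0.5·√(67916/0.80509) = 0.5·√(84359) = 145.22 Hz

145 Hz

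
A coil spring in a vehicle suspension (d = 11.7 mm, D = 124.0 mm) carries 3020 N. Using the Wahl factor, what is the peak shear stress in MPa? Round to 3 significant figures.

676 MPa

Spring index C = D/d = 124.0/11.7 = 10.5983
K_W = (4C−1)/(4C−4) + 0.615/C = 41.393/38.393 + 0.0580 = 1.1362
τ₀ = 8FD/(πd³) = 8·3020·124.0/(π·11.7³) = 2.99584e+06/5031.6 = 595.4 MPa
τ_max = K·τ₀ = 1.1362 × 595.4 = 676.48 MPa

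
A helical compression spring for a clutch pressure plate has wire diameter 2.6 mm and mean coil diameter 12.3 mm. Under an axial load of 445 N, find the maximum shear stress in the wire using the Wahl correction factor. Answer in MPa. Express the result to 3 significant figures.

Spring index C = D/d = 12.3/2.6 = 4.7308
K_W = (4C−1)/(4C−4) + 0.615/C = 17.923/14.923 + 0.1300 = 1.3310
τ₀ = 8FD/(πd³) = 8·445·12.3/(π·2.6³) = 43788/55.217 = 793.02 MPa
τ_max = K·τ₀ = 1.3310 × 793.02 = 1055.5 MPa

1060 MPa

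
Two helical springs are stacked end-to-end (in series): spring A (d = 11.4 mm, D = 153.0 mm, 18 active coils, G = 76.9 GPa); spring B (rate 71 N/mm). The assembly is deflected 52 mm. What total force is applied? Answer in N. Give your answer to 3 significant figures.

126 N

k_A = Gd⁴/(8D³N_a) = (76.9×10³)(11.4⁴)/(8·153.0³·18) = 2.5183 N/mm
Series: 1/k_eq = 1/2.5183 + 1/71 = 0.41118; k_eq = 2.432 N/mm
F = k_eq·δ = 2.432·52 = 126.47 N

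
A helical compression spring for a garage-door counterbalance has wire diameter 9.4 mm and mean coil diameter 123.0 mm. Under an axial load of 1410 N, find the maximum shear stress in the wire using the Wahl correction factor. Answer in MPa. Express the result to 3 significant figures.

590 MPa

Spring index C = D/d = 123.0/9.4 = 13.0851
K_W = (4C−1)/(4C−4) + 0.615/C = 51.340/48.340 + 0.0470 = 1.1091
τ₀ = 8FD/(πd³) = 8·1410·123.0/(π·9.4³) = 1.38744e+06/2609.4 = 531.72 MPa
τ_max = K·τ₀ = 1.1091 × 531.72 = 589.71 MPa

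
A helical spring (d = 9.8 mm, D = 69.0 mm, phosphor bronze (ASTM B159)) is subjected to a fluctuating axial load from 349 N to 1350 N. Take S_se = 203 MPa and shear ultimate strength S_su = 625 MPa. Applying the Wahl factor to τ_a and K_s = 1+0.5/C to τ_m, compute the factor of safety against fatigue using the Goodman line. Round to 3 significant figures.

C = D/d = 69.0/9.8 = 7.0408; K_W = (4C−1)/(4C−4)+0.615/C = 1.2115; K_s = 1+0.5/C = 1.0710
F_a = (F_max−F_min)/2 = 500.5 N; F_m = (F_max+F_min)/2 = 849.5 N
τ_a = K_W·8F_aD/(πd³) = 1.2115 × 93.436 = 113.2 MPa
τ_m = K_s·8F_mD/(πd³) = 1.0710 × 158.59 = 169.85 MPa
Goodman: 1/n_f = τ_a/S_se + τ_m/S_su = 113.2/203 + 169.85/625 = 0.55763 + 0.27176 = 0.82939
n_f = 1/0.82939 = 1.206

1.21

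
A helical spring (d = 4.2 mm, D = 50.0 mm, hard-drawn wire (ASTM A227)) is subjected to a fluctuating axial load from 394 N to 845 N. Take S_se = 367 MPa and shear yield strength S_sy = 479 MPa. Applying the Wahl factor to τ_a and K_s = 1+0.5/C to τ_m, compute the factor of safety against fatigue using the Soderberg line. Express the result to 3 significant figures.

C = D/d = 50.0/4.2 = 11.9048; K_W = (4C−1)/(4C−4)+0.615/C = 1.1204; K_s = 1+0.5/C = 1.0420
F_a = (F_max−F_min)/2 = 225.5 N; F_m = (F_max+F_min)/2 = 619.5 N
τ_a = K_W·8F_aD/(πd³) = 1.1204 × 387.53 = 434.21 MPa
τ_m = K_s·8F_mD/(πd³) = 1.0420 × 1064.6 = 1109.4 MPa
Soderberg: 1/n_f = τ_a/S_se + τ_m/S_sy = 434.21/367 + 1109.4/479 = 1.18312 + 2.31599 = 3.4991
n_f = 1/3.4991 = 0.2858

0.286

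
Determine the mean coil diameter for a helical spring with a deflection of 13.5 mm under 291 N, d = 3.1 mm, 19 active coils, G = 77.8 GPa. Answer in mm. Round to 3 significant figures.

13.0 mm

Required rate k = F/δ = 291/13.5 = 21.556 N/mm
D = (Gd⁴/(8N_a·k))^(1/3) = (77.8×10³·3.1⁴/(8·19·21.556))^(1/3)
  = (2192.92)^(1/3) = 12.9920 mm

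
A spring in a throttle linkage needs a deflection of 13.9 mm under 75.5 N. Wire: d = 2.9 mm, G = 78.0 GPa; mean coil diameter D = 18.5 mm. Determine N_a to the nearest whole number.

Required rate k = F/δ = 75.5/13.9 = 5.4317 N/mm
N_a = Gd⁴/(8D³k) = (78.0×10³ × 2.9⁴)/(8 × 18.5³ × 5.4317)
    = 5.51679e+06 / 275130 = 20.05 → 20 coils

20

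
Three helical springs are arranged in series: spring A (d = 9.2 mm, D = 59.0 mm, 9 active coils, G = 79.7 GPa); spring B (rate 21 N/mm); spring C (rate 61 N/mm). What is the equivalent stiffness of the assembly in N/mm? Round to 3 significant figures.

11.1 N/mm

k_A = Gd⁴/(8D³N_a) = (79.7×10³)(9.2⁴)/(8·59.0³·9) = 38.612 N/mm
Series: 1/k_eq = 1/38.612 + 1/21 + 1/61 = 0.089911; k_eq = 11.122 N/mm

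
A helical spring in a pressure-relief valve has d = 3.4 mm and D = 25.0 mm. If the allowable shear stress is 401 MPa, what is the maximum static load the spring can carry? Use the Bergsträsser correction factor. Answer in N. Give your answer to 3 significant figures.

208 N

C = D/d = 25.0/3.4 = 7.3529
K_B = (4C+2)/(4C−3) = 31.412/26.412 = 1.1893
τ_max = K·8FD/(πd³) → F_max = τ_allow·πd³/(8DK)
F_max = 401·π·3.4³/(8·25.0·1.1893) = 49514/237.86 = 208.16 N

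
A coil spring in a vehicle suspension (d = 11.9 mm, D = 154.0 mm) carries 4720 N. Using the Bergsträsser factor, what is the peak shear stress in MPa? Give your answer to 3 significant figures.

Spring index C = D/d = 154.0/11.9 = 12.9412
K_B = (4C+2)/(4C−3) = 53.765/48.765 = 1.1025
τ₀ = 8FD/(πd³) = 8·4720·154.0/(π·11.9³) = 5.81504e+06/5294.1 = 1098.4 MPa
τ_max = K·τ₀ = 1.1025 × 1098.4 = 1211 MPa

1210 MPa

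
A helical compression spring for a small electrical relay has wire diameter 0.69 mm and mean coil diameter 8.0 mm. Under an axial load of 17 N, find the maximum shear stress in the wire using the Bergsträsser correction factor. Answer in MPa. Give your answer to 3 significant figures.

1180 MPa

Spring index C = D/d = 8.0/0.69 = 11.5942
K_B = (4C+2)/(4C−3) = 48.377/43.377 = 1.1153
τ₀ = 8FD/(πd³) = 8·17·8.0/(π·0.69³) = 1088/1.032 = 1054.2 MPa
τ_max = K·τ₀ = 1.1153 × 1054.2 = 1175.7 MPa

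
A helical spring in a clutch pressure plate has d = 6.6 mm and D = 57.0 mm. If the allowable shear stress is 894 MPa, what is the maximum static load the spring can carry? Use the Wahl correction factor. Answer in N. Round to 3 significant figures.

C = D/d = 57.0/6.6 = 8.6364
K_W = (4C−1)/(4C−4) + 0.615/C = 33.545/30.545 + 0.0712 = 1.1694
τ_max = K·8FD/(πd³) → F_max = τ_allow·πd³/(8DK)
F_max = 894·π·6.6³/(8·57.0·1.1694) = 8.0746e+05/533.26 = 1514.2 N

1510 N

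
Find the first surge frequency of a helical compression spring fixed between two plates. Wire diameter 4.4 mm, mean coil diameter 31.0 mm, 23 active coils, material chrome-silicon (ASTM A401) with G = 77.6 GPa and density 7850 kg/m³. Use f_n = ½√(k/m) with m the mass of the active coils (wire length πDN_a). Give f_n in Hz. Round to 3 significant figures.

70.4 Hz

k = Gd⁴/(8D³N_a) = (77.6×10³)(4.4⁴)/(8·31.0³·23) = 5.306 N/mm = 5306 N/m
Wire length L = πDN_a = π·31.0·23 = 2240 mm
m = ρ·(πd²/4)·L = 7850 × 15.205×10⁻⁶ m² × 2.24 m = 0.26736 kg
f_n = ½√(k/m) = 0.5·√(5306/0.26736) = 0.5·√(19846) = 70.437 Hz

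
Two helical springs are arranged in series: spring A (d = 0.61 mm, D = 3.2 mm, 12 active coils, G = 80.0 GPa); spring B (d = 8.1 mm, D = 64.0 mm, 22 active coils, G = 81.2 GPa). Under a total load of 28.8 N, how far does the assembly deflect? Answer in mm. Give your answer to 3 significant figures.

12.0 mm

k_A = Gd⁴/(8D³N_a) = (80.0×10³)(0.61⁴)/(8·3.2³·12) = 3.5212 N/mm
k_B = Gd⁴/(8D³N_a) = (81.2×10³)(8.1⁴)/(8·64.0³·22) = 7.5761 N/mm
Series: 1/k_eq = 1/3.5212 + 1/7.5761 = 0.41599; k_eq = 2.4039 N/mm
δ = F/k_eq = 28.8/2.4039 = 11.981 mm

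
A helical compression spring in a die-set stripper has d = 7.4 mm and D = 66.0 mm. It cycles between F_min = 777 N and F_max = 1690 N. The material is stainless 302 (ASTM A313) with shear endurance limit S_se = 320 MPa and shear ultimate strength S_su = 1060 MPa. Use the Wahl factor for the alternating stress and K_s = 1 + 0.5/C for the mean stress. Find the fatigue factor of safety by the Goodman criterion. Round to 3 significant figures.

C = D/d = 66.0/7.4 = 8.9189; K_W = (4C−1)/(4C−4)+0.615/C = 1.1637; K_s = 1+0.5/C = 1.0561
F_a = (F_max−F_min)/2 = 456.5 N; F_m = (F_max+F_min)/2 = 1233.5 N
τ_a = K_W·8F_aD/(πd³) = 1.1637 × 189.33 = 220.32 MPa
τ_m = K_s·8F_mD/(πd³) = 1.0561 × 511.6 = 540.28 MPa
Goodman: 1/n_f = τ_a/S_se + τ_m/S_su = 220.32/320 + 540.28/1060 = 0.68851 + 0.50970 = 1.1982
n_f = 1/1.1982 = 0.8346

0.835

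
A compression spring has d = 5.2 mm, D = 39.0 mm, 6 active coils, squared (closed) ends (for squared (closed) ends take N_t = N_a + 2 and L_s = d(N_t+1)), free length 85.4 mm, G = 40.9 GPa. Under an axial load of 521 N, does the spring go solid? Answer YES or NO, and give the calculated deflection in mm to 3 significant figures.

k = Gd⁴/(8D³N_a) = (40.9×10³)(5.2⁴)/(8·39.0³·6) = 10.503 N/mm
N_t = 8; L_s = 5.2·9 = 46.8 mm; δ_solid = L₀ − L_s = 85.4 − 46.8 = 38.6 mm
δ = F/k = 521/10.503 = 49.606 mm
δ ≥ δ_solid → spring goes solid

YES, δ = 49.6 mm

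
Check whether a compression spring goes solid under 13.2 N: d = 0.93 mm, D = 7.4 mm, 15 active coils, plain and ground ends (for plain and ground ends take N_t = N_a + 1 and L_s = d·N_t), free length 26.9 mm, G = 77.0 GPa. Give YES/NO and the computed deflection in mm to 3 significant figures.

NO, δ = 11.1 mm

k = Gd⁴/(8D³N_a) = (77.0×10³)(0.93⁴)/(8·7.4³·15) = 1.1845 N/mm
N_t = 16; L_s = 0.93·16 = 14.88 mm; δ_solid = L₀ − L_s = 26.9 − 14.88 = 12.02 mm
δ = F/k = 13.2/1.1845 = 11.144 mm
δ < δ_solid → spring does not go solid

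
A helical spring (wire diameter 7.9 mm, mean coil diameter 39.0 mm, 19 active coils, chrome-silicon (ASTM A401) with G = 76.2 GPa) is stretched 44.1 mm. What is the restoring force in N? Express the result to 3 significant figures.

k = Gd⁴/(8D³N_a) = (76.2×10³)(7.9⁴)/(8·39.0³·19) = 32.917 N/mm
F = k·δ = 32.917 × 44.1 = 1451.7 N

1450 N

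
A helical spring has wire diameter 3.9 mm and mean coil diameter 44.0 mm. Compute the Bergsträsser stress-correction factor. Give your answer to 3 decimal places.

1.119

C = D/d = 44.0/3.9 = 11.2821
K_B = (4C+2)/(4C−3) = 47.128/42.128 = 1.1187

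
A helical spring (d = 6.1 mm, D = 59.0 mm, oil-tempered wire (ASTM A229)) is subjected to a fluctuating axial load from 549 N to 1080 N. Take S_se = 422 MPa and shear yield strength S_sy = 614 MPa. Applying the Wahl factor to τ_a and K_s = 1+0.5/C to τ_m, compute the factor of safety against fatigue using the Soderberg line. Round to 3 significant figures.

C = D/d = 59.0/6.1 = 9.6721; K_W = (4C−1)/(4C−4)+0.615/C = 1.1501; K_s = 1+0.5/C = 1.0517
F_a = (F_max−F_min)/2 = 265.5 N; F_m = (F_max+F_min)/2 = 814.5 N
τ_a = K_W·8F_aD/(πd³) = 1.1501 × 175.74 = 202.11 MPa
τ_m = K_s·8F_mD/(πd³) = 1.0517 × 539.13 = 567 MPa
Soderberg: 1/n_f = τ_a/S_se + τ_m/S_sy = 202.11/422 + 567/614 = 0.47894 + 0.92345 = 1.4024
n_f = 1/1.4024 = 0.7131

0.713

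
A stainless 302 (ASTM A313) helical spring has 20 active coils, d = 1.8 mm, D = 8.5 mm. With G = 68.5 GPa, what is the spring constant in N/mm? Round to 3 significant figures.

k = Gd⁴/(8D³N_a) = (68.5×10³ × 1.8⁴) / (8 × 8.5³ × 20)
  = 719086 / 98260 = 7.3182 N/mm

7.32 N/mm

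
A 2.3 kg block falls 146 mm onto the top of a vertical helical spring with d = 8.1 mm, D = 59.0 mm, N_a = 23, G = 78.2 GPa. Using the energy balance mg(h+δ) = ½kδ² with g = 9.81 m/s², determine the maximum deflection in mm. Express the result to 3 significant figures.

29.8 mm

k = Gd⁴/(8D³N_a) = (78.2×10³)(8.1⁴)/(8·59.0³·23) = 8.9079 N/mm
W = mg = 2.3 × 9.81 = 22.563 N
½kδ² − Wδ − Wh = 0 → δ = (W + √(W² + 2kWh))/k
δ = (22.563 + √(509.09 + 58688.5))/8.9079 = (22.563 + 243.31)/8.9079 = 29.847 mm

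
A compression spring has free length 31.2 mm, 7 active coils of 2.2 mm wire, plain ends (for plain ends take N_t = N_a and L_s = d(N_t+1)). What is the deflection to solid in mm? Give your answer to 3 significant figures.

13.6 mm

N_t = 7; L_s = 2.2·8 = 17.6 mm
δ_solid = L₀ − L_s = 31.2 − 17.6 = 13.6 mm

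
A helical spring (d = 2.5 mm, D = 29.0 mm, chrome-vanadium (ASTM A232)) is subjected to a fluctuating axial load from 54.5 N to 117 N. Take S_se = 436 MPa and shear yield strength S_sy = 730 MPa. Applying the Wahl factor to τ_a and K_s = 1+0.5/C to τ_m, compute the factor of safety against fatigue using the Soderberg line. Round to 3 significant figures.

1.04

C = D/d = 29.0/2.5 = 11.6000; K_W = (4C−1)/(4C−4)+0.615/C = 1.1238; K_s = 1+0.5/C = 1.0431
F_a = (F_max−F_min)/2 = 31.25 N; F_m = (F_max+F_min)/2 = 85.75 N
τ_a = K_W·8F_aD/(πd³) = 1.1238 × 147.7 = 165.98 MPa
τ_m = K_s·8F_mD/(πd³) = 1.0431 × 405.28 = 422.75 MPa
Soderberg: 1/n_f = τ_a/S_se + τ_m/S_sy = 165.98/436 + 422.75/730 = 0.38068 + 0.57910 = 0.95978
n_f = 1/0.95978 = 1.042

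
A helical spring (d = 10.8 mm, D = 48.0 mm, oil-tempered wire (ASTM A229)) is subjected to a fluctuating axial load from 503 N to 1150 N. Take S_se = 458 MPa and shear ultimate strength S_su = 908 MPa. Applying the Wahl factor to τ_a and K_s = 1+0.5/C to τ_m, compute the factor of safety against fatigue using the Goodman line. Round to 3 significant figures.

C = D/d = 48.0/10.8 = 4.4444; K_W = (4C−1)/(4C−4)+0.615/C = 1.3561; K_s = 1+0.5/C = 1.1125
F_a = (F_max−F_min)/2 = 323.5 N; F_m = (F_max+F_min)/2 = 826.5 N
τ_a = K_W·8F_aD/(πd³) = 1.3561 × 31.389 = 42.568 MPa
τ_m = K_s·8F_mD/(πd³) = 1.1125 × 80.196 = 89.218 MPa
Goodman: 1/n_f = τ_a/S_se + τ_m/S_su = 42.568/458 + 89.218/908 = 0.09294 + 0.09826 = 0.1912
n_f = 1/0.1912 = 5.23

5.23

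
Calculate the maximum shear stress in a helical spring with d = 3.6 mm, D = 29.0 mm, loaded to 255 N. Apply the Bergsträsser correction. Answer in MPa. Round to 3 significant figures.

Spring index C = D/d = 29.0/3.6 = 8.0556
K_B = (4C+2)/(4C−3) = 34.222/29.222 = 1.1711
τ₀ = 8FD/(πd³) = 8·255·29.0/(π·3.6³) = 59160/146.57 = 403.62 MPa
τ_max = K·τ₀ = 1.1711 × 403.62 = 472.68 MPa

473 MPa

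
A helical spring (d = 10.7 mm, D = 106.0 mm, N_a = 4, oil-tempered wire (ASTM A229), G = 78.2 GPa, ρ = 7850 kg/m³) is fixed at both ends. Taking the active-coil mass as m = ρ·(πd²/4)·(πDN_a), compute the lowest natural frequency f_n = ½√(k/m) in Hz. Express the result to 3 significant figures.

84.6 Hz

k = Gd⁴/(8D³N_a) = (78.2×10³)(10.7⁴)/(8·106.0³·4) = 26.895 N/mm = 26895 N/m
Wire length L = πDN_a = π·106.0·4 = 1332 mm
m = ρ·(πd²/4)·L = 7850 × 89.92×10⁻⁶ m² × 1.332 m = 0.94025 kg
f_n = ½√(k/m) = 0.5·√(26895/0.94025) = 0.5·√(28604) = 84.564 Hz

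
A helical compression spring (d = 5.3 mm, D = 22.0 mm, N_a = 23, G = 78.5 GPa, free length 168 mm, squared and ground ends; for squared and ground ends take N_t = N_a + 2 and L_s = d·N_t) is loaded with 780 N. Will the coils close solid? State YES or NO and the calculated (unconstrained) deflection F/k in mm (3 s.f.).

k = Gd⁴/(8D³N_a) = (78.5×10³)(5.3⁴)/(8·22.0³·23) = 31.615 N/mm
N_t = 25; L_s = 5.3·25 = 132.5 mm; δ_solid = L₀ − L_s = 168 − 132.5 = 35.5 mm
δ = F/k = 780/31.615 = 24.672 mm
δ < δ_solid → spring does not go solid

NO, δ = 24.7 mm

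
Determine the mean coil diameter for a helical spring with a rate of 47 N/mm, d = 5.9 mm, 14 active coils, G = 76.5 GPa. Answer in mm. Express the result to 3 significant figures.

26.0 mm

D = (Gd⁴/(8N_a·k))^(1/3) = (76.5×10³·5.9⁴/(8·14·47))^(1/3)
  = (17609.8)^(1/3) = 26.0166 mm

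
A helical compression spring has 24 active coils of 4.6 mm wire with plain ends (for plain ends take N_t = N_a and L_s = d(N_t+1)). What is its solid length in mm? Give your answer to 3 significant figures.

plain ends: N_t = N_a = 24
L_s = d·(N_t+1) = 4.6 × 25 = 115 mm

115 mm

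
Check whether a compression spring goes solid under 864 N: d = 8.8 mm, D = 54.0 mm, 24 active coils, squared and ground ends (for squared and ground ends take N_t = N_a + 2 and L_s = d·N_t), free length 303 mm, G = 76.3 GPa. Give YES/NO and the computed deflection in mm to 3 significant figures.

k = Gd⁴/(8D³N_a) = (76.3×10³)(8.8⁴)/(8·54.0³·24) = 15.135 N/mm
N_t = 26; L_s = 8.8·26 = 228.8 mm; δ_solid = L₀ − L_s = 303 − 228.8 = 74.2 mm
δ = F/k = 864/15.135 = 57.087 mm
δ < δ_solid → spring does not go solid

NO, δ = 57.1 mm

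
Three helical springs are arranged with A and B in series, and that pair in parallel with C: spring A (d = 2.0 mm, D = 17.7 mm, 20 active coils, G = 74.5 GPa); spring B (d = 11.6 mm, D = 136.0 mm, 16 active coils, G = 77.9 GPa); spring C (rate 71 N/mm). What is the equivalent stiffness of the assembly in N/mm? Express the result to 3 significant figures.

72.0 N/mm

k_A = Gd⁴/(8D³N_a) = (74.5×10³)(2.0⁴)/(8·17.7³·20) = 1.3435 N/mm
k_B = Gd⁴/(8D³N_a) = (77.9×10³)(11.6⁴)/(8·136.0³·16) = 4.3807 N/mm
Springs A,B series: k_AB = 1/(1/1.3435+1/4.3807) = 1.0282 N/mm; parallel with C: k_eq = 1.0282+71 = 72.028 N/mm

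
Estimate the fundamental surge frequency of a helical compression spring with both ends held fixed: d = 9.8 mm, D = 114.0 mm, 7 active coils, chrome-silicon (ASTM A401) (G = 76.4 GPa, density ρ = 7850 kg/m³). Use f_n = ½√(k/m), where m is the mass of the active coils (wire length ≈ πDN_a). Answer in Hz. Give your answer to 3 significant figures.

k = Gd⁴/(8D³N_a) = (76.4×10³)(9.8⁴)/(8·114.0³·7) = 8.4937 N/mm = 8493.7 N/m
Wire length L = πDN_a = π·114.0·7 = 2507 mm
m = ρ·(πd²/4)·L = 7850 × 75.43×10⁻⁶ m² × 2.507 m = 1.4844 kg
f_n = ½√(k/m) = 0.5·√(8493.7/1.4844) = 0.5·√(5721.8) = 37.821 Hz

37.8 Hz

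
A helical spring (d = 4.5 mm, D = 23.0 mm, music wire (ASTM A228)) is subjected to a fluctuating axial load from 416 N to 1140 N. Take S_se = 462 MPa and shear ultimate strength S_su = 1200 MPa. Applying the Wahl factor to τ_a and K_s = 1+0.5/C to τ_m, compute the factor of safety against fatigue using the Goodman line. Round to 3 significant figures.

0.898

C = D/d = 23.0/4.5 = 5.1111; K_W = (4C−1)/(4C−4)+0.615/C = 1.3028; K_s = 1+0.5/C = 1.0978
F_a = (F_max−F_min)/2 = 362 N; F_m = (F_max+F_min)/2 = 778 N
τ_a = K_W·8F_aD/(πd³) = 1.3028 × 232.67 = 303.11 MPa
τ_m = K_s·8F_mD/(πd³) = 1.0978 × 500.05 = 548.96 MPa
Goodman: 1/n_f = τ_a/S_se + τ_m/S_su = 303.11/462 + 548.96/1200 = 0.65609 + 0.45747 = 1.1136
n_f = 1/1.1136 = 0.898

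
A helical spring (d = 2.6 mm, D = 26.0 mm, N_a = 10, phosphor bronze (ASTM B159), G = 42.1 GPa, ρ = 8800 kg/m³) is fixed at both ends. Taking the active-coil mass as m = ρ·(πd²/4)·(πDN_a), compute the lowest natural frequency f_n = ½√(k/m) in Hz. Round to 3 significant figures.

k = Gd⁴/(8D³N_a) = (42.1×10³)(2.6⁴)/(8·26.0³·10) = 1.3683 N/mm = 1368.3 N/m
Wire length L = πDN_a = π·26.0·10 = 816.81 mm
m = ρ·(πd²/4)·L = 8800 × 5.3093×10⁻⁶ m² × 0.81681 m = 0.038163 kg
f_n = ½√(k/m) = 0.5·√(1368.3/0.038163) = 0.5·√(35853) = 94.674 Hz

94.7 Hz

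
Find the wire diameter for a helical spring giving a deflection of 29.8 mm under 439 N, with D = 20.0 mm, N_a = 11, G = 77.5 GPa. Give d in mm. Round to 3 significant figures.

Required rate k = F/δ = 439/29.8 = 14.732 N/mm
d = (8D³N_a·k / G)^(1/4) = (8·20.0³·11·14.732 / (77.5×10³))^0.25
  = (133.82)^0.25 = 3.4012 mm

3.40 mm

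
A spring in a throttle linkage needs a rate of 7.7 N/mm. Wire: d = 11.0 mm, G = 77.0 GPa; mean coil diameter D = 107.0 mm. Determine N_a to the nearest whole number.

N_a = Gd⁴/(8D³k) = (77.0×10³ × 11.0⁴)/(8 × 107.0³ × 7.7)
    = 1.12736e+09 / 7.54626e+07 = 14.94 → 15 coils

15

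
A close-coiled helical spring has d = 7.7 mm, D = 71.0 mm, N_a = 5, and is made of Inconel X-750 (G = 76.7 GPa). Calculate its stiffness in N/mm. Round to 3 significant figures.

k = Gd⁴/(8D³N_a) = (76.7×10³ × 7.7⁴) / (8 × 71.0³ × 5)
  = 2.69624e+08 / 1.43164e+07 = 18.833 N/mm

18.8 N/mm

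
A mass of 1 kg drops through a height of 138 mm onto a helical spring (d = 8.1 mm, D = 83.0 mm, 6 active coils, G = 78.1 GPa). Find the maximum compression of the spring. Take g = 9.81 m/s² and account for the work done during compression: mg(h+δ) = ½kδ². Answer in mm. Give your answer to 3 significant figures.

k = Gd⁴/(8D³N_a) = (78.1×10³)(8.1⁴)/(8·83.0³·6) = 12.249 N/mm
W = mg = 1 × 9.81 = 9.81 N
½kδ² − Wδ − Wh = 0 → δ = (W + √(W² + 2kWh))/k
δ = (9.81 + √(96.236 + 33166))/12.249 = (9.81 + 182.38)/12.249 = 15.69 mm

15.7 mm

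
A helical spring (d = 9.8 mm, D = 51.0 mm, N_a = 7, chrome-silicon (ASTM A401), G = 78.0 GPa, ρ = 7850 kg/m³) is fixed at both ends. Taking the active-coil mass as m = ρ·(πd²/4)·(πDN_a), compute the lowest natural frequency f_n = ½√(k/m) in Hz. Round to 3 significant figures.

191 Hz

k = Gd⁴/(8D³N_a) = (78.0×10³)(9.8⁴)/(8·51.0³·7) = 96.85 N/mm = 96850 N/m
Wire length L = πDN_a = π·51.0·7 = 1121.5 mm
m = ρ·(πd²/4)·L = 7850 × 75.43×10⁻⁶ m² × 1.1215 m = 0.66409 kg
f_n = ½√(k/m) = 0.5·√(96850/0.66409) = 0.5·√(1.4584e+05) = 190.94 Hz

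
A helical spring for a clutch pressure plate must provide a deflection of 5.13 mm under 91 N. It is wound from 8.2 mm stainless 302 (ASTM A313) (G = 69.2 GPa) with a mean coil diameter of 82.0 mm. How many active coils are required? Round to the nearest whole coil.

Required rate k = F/δ = 91/5.13 = 17.739 N/mm
N_a = Gd⁴/(8D³k) = (69.2×10³ × 8.2⁴)/(8 × 82.0³ × 17.739)
    = 3.12868e+08 / 7.82448e+07 = 3.999 → 4 coils

4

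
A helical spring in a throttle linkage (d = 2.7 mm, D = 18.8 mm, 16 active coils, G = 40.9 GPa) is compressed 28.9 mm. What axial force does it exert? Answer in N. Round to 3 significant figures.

k = Gd⁴/(8D³N_a) = (40.9×10³)(2.7⁴)/(8·18.8³·16) = 2.5556 N/mm
F = k·δ = 2.5556 × 28.9 = 73.857 N

73.9 N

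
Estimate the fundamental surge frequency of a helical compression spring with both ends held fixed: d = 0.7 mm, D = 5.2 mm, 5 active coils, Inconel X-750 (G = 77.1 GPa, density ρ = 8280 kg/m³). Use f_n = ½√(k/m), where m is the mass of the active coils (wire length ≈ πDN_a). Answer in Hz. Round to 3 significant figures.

k = Gd⁴/(8D³N_a) = (77.1×10³)(0.7⁴)/(8·5.2³·5) = 3.2914 N/mm = 3291.4 N/m
Wire length L = πDN_a = π·5.2·5 = 81.681 mm
m = ρ·(πd²/4)·L = 8280 × 0.38485×10⁻⁶ m² × 0.081681 m = 0.00026028 kg
f_n = ½√(k/m) = 0.5·√(3291.4/0.00026028) = 0.5·√(1.2646e+07) = 1778 Hz

1780 Hz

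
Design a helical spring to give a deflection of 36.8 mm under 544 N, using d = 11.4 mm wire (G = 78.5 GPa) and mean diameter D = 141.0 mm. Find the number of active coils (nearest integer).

Required rate k = F/δ = 544/36.8 = 14.783 N/mm
N_a = Gd⁴/(8D³k) = (78.5×10³ × 11.4⁴)/(8 × 141.0³ × 14.783)
    = 1.32583e+09 / 3.31511e+08 = 3.999 → 4 coils

4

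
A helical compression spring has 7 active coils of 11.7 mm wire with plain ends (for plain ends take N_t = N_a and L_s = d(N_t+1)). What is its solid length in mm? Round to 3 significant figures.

plain ends: N_t = N_a = 7
L_s = d·(N_t+1) = 11.7 × 8 = 93.6 mm

93.6 mm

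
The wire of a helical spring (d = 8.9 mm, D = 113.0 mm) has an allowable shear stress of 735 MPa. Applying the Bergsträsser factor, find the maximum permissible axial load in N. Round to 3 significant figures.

C = D/d = 113.0/8.9 = 12.6966
K_B = (4C+2)/(4C−3) = 52.787/47.787 = 1.1046
τ_max = K·8FD/(πd³) → F_max = τ_allow·πd³/(8DK)
F_max = 735·π·8.9³/(8·113.0·1.1046) = 1.6278e+06/998.59 = 1630.1 N

1630 N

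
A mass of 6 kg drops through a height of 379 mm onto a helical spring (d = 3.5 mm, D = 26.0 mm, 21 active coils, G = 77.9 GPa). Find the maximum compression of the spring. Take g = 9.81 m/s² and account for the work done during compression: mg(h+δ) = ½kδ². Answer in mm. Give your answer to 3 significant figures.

k = Gd⁴/(8D³N_a) = (77.9×10³)(3.5⁴)/(8·26.0³·21) = 3.959 N/mm
W = mg = 6 × 9.81 = 58.86 N
½kδ² − Wδ − Wh = 0 → δ = (W + √(W² + 2kWh))/k
δ = (58.86 + √(3464.5 + 176632))/3.959 = (58.86 + 424.38)/3.959 = 122.06 mm

122 mm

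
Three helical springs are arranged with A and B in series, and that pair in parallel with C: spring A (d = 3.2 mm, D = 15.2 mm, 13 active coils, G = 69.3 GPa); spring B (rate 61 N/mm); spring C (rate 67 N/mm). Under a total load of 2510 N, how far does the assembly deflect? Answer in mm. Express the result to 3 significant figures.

k_A = Gd⁴/(8D³N_a) = (69.3×10³)(3.2⁴)/(8·15.2³·13) = 19.896 N/mm
Springs A,B series: k_AB = 1/(1/19.896+1/61) = 15.003 N/mm; parallel with C: k_eq = 15.003+67 = 82.003 N/mm
δ = F/k_eq = 2510/82.003 = 30.609 mm

30.6 mm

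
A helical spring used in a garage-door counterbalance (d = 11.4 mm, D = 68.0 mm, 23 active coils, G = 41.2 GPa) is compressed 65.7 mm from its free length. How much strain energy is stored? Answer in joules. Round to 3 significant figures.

26.0 J

k = Gd⁴/(8D³N_a) = (41.2×10³)(11.4⁴)/(8·68.0³·23) = 12.027 N/mm
U = ½kδ² = 0.5 × 12.027 × 65.7² = 25958 N·mm = 25.958 J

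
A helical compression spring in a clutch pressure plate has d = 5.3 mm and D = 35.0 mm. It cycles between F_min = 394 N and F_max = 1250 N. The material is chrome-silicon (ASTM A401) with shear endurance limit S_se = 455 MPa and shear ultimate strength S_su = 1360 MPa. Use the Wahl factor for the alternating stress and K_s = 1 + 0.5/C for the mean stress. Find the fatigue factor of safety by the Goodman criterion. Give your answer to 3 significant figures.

0.926

C = D/d = 35.0/5.3 = 6.6038; K_W = (4C−1)/(4C−4)+0.615/C = 1.2270; K_s = 1+0.5/C = 1.0757
F_a = (F_max−F_min)/2 = 428 N; F_m = (F_max+F_min)/2 = 822 N
τ_a = K_W·8F_aD/(πd³) = 1.2270 × 256.23 = 314.38 MPa
τ_m = K_s·8F_mD/(πd³) = 1.0757 × 492.1 = 529.36 MPa
Goodman: 1/n_f = τ_a/S_se + τ_m/S_su = 314.38/455 + 529.36/1360 = 0.69095 + 0.38923 = 1.0802
n_f = 1/1.0802 = 0.9258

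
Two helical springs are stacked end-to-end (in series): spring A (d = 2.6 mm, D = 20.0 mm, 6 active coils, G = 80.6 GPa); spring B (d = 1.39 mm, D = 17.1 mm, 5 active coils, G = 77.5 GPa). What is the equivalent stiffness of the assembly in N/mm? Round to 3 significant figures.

1.26 N/mm

k_A = Gd⁴/(8D³N_a) = (80.6×10³)(2.6⁴)/(8·20.0³·6) = 9.5917 N/mm
k_B = Gd⁴/(8D³N_a) = (77.5×10³)(1.39⁴)/(8·17.1³·5) = 1.4465 N/mm
Series: 1/k_eq = 1/9.5917 + 1/1.4465 = 0.79559; k_eq = 1.2569 N/mm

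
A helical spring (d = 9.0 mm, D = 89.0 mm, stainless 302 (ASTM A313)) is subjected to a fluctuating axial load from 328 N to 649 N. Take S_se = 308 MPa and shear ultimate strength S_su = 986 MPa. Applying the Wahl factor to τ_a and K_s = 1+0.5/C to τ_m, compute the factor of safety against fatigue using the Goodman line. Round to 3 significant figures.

2.88

C = D/d = 89.0/9.0 = 9.8889; K_W = (4C−1)/(4C−4)+0.615/C = 1.1466; K_s = 1+0.5/C = 1.0506
F_a = (F_max−F_min)/2 = 160.5 N; F_m = (F_max+F_min)/2 = 488.5 N
τ_a = K_W·8F_aD/(πd³) = 1.1466 × 49.897 = 57.211 MPa
τ_m = K_s·8F_mD/(πd³) = 1.0506 × 151.87 = 159.55 MPa
Goodman: 1/n_f = τ_a/S_se + τ_m/S_su = 57.211/308 + 159.55/986 = 0.18575 + 0.16181 = 0.34756
n_f = 1/0.34756 = 2.877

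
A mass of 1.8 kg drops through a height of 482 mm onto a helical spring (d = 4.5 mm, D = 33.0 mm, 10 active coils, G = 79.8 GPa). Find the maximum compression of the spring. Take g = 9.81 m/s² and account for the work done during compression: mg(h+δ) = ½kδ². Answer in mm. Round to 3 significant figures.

40.3 mm

k = Gd⁴/(8D³N_a) = (79.8×10³)(4.5⁴)/(8·33.0³·10) = 11.382 N/mm
W = mg = 1.8 × 9.81 = 17.658 N
½kδ² − Wδ − Wh = 0 → δ = (W + √(W² + 2kWh))/k
δ = (17.658 + √(311.8 + 193749))/11.382 = (17.658 + 440.52)/11.382 = 40.255 mm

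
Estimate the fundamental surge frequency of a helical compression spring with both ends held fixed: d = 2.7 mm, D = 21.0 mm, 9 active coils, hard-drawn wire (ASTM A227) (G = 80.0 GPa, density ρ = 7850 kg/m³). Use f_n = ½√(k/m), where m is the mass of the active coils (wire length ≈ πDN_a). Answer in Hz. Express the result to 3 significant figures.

k = Gd⁴/(8D³N_a) = (80.0×10³)(2.7⁴)/(8·21.0³·9) = 6.3761 N/mm = 6376.1 N/m
Wire length L = πDN_a = π·21.0·9 = 593.76 mm
m = ρ·(πd²/4)·L = 7850 × 5.7256×10⁻⁶ m² × 0.59376 m = 0.026687 kg
f_n = ½√(k/m) = 0.5·√(6376.1/0.026687) = 0.5·√(2.3892e+05) = 244.4 Hz

244 Hz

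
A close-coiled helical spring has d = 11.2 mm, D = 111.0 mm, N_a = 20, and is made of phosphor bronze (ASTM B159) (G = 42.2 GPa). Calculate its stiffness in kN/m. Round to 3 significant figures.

3.03 kN/m

k = Gd⁴/(8D³N_a) = (42.2×10³ × 11.2⁴) / (8 × 111.0³ × 20)
  = 6.64025e+08 / 2.18821e+08 = 3.0346 N/mm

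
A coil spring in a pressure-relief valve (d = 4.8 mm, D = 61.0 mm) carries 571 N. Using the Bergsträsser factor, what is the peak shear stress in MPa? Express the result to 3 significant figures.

886 MPa

Spring index C = D/d = 61.0/4.8 = 12.7083
K_B = (4C+2)/(4C−3) = 52.833/47.833 = 1.1045
τ₀ = 8FD/(πd³) = 8·571·61.0/(π·4.8³) = 278648/347.44 = 802.01 MPa
τ_max = K·τ₀ = 1.1045 × 802.01 = 885.85 MPa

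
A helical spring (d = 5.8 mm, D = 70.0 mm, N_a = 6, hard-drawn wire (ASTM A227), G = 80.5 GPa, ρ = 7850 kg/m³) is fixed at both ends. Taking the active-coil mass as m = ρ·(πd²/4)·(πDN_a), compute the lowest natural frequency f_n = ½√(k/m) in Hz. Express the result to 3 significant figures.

71.1 Hz

k = Gd⁴/(8D³N_a) = (80.5×10³)(5.8⁴)/(8·70.0³·6) = 5.5332 N/mm = 5533.2 N/m
Wire length L = πDN_a = π·70.0·6 = 1319.5 mm
m = ρ·(πd²/4)·L = 7850 × 26.421×10⁻⁶ m² × 1.3195 m = 0.27366 kg
f_n = ½√(k/m) = 0.5·√(5533.2/0.27366) = 0.5·√(20219) = 71.097 Hz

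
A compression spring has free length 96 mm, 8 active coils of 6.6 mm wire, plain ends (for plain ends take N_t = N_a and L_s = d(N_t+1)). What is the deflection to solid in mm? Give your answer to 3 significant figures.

N_t = 8; L_s = 6.6·9 = 59.4 mm
δ_solid = L₀ − L_s = 96 − 59.4 = 36.6 mm

36.6 mm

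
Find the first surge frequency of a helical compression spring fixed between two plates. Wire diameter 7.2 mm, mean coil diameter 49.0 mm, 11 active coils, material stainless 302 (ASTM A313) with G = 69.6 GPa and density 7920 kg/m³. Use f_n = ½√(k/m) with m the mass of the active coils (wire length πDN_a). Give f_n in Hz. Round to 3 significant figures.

90.9 Hz

k = Gd⁴/(8D³N_a) = (69.6×10³)(7.2⁴)/(8·49.0³·11) = 18.066 N/mm = 18066 N/m
Wire length L = πDN_a = π·49.0·11 = 1693.3 mm
m = ρ·(πd²/4)·L = 7920 × 40.715×10⁻⁶ m² × 1.6933 m = 0.54603 kg
f_n = ½√(k/m) = 0.5·√(18066/0.54603) = 0.5·√(33086) = 90.948 Hz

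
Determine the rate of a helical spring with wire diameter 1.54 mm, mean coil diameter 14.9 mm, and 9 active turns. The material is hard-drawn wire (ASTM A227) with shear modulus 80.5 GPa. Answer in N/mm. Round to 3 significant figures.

k = Gd⁴/(8D³N_a) = (80.5×10³ × 1.54⁴) / (8 × 14.9³ × 9)
  = 452771 / 238172 = 1.901 N/mm

1.90 N/mm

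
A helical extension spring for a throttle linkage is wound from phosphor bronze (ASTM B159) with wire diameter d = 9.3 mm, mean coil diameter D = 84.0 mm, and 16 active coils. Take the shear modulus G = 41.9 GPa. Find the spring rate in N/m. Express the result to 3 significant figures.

4130 N/m

k = Gd⁴/(8D³N_a) = (41.9×10³ × 9.3⁴) / (8 × 84.0³ × 16)
  = 3.13434e+08 / 7.58661e+07 = 4.1314 N/mm = 4131.4 N/m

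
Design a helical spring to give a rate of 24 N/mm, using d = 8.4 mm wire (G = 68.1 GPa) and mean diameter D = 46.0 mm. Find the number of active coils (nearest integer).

18

N_a = Gd⁴/(8D³k) = (68.1×10³ × 8.4⁴)/(8 × 46.0³ × 24)
    = 3.3905e+08 / 1.86885e+07 = 18.14 → 18 coils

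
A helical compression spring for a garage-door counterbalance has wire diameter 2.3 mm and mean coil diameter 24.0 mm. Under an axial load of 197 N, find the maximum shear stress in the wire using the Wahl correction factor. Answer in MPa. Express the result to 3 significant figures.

Spring index C = D/d = 24.0/2.3 = 10.4348
K_W = (4C−1)/(4C−4) + 0.615/C = 40.739/37.739 + 0.0589 = 1.1384
τ₀ = 8FD/(πd³) = 8·197·24.0/(π·2.3³) = 37824/38.224 = 989.54 MPa
τ_max = K·τ₀ = 1.1384 × 989.54 = 1126.5 MPa

1130 MPa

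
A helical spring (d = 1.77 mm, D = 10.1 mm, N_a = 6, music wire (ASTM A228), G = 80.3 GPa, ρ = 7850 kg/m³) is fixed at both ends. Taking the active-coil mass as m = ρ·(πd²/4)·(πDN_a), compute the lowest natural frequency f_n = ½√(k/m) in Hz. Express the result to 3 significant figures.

k = Gd⁴/(8D³N_a) = (80.3×10³)(1.77⁴)/(8·10.1³·6) = 15.937 N/mm = 15937 N/m
Wire length L = πDN_a = π·10.1·6 = 190.38 mm
m = ρ·(πd²/4)·L = 7850 × 2.4606×10⁻⁶ m² × 0.19038 m = 0.0036773 kg
f_n = ½√(k/m) = 0.5·√(15937/0.0036773) = 0.5·√(4.3339e+06) = 1040.9 Hz

1040 Hz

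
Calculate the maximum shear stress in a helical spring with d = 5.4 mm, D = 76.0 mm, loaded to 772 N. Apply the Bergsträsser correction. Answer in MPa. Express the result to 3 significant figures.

Spring index C = D/d = 76.0/5.4 = 14.0741
K_B = (4C+2)/(4C−3) = 58.296/53.296 = 1.0938
τ₀ = 8FD/(πd³) = 8·772·76.0/(π·5.4³) = 469376/494.69 = 948.83 MPa
τ_max = K·τ₀ = 1.0938 × 948.83 = 1037.8 MPa

1040 MPa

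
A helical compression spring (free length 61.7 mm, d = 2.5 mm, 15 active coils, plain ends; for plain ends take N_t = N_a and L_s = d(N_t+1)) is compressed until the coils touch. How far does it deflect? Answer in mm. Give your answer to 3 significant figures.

21.7 mm

N_t = 15; L_s = 2.5·16 = 40 mm
δ_solid = L₀ − L_s = 61.7 − 40 = 21.7 mm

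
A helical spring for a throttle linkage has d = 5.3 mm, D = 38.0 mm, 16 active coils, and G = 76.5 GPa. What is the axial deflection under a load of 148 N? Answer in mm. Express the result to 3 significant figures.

17.2 mm

k = Gd⁴/(8D³N_a) = (76.5×10³)(5.3⁴)/(8·38.0³·16) = 8.5942 N/mm
δ = F/k = 148 / 8.5942 = 17.221 mm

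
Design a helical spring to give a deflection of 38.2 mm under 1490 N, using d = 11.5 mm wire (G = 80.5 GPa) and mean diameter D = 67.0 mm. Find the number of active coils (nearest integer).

15

Required rate k = F/δ = 1490/38.2 = 39.005 N/mm
N_a = Gd⁴/(8D³k) = (80.5×10³ × 11.5⁴)/(8 × 67.0³ × 39.005)
    = 1.40795e+09 / 9.38507e+07 = 15 → 15 coils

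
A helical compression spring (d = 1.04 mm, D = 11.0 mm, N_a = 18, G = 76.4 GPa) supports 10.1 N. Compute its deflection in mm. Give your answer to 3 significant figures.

21.7 mm

k = Gd⁴/(8D³N_a) = (76.4×10³)(1.04⁴)/(8·11.0³·18) = 0.46632 N/mm
δ = F/k = 10.1 / 0.46632 = 21.659 mm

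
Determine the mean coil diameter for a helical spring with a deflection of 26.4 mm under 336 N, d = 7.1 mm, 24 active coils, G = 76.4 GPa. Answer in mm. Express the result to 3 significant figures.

43.0 mm

Required rate k = F/δ = 336/26.4 = 12.727 N/mm
D = (Gd⁴/(8N_a·k))^(1/3) = (76.4×10³·7.1⁴/(8·24·12.727))^(1/3)
  = (79449.3)^(1/3) = 42.9896 mm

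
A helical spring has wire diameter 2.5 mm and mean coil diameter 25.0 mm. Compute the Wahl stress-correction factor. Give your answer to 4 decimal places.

C = D/d = 25.0/2.5 = 10.0000
K_W = (4C−1)/(4C−4) + 0.615/C = 39.000/36.000 + 0.0615 = 1.1448

1.1448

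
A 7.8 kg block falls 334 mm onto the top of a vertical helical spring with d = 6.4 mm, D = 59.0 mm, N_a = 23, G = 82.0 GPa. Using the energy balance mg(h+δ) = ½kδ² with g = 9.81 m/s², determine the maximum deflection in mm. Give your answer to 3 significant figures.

k = Gd⁴/(8D³N_a) = (82.0×10³)(6.4⁴)/(8·59.0³·23) = 3.6405 N/mm
W = mg = 7.8 × 9.81 = 76.518 N
½kδ² − Wδ − Wh = 0 → δ = (W + √(W² + 2kWh))/k
δ = (76.518 + √(5855 + 186080))/3.6405 = (76.518 + 438.1)/3.6405 = 141.36 mm

141 mm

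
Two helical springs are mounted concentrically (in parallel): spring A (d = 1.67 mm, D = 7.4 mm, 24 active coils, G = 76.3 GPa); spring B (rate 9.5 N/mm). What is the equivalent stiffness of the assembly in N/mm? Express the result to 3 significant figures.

k_A = Gd⁴/(8D³N_a) = (76.3×10³)(1.67⁴)/(8·7.4³·24) = 7.6277 N/mm
Parallel: k_eq = 7.6277 + 9.5 = 17.128 N/mm

17.1 N/mm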